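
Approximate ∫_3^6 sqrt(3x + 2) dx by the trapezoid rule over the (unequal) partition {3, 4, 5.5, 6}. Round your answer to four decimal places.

Subinterval widths: 1, 1.5, 0.5.
f(3) ≈ 3.3166, f(4) ≈ 3.7417, f(5.5) ≈ 4.3012, f(6) ≈ 4.4721.
On each subinterval the trapezoid contributes (Δx_i/2)·[f(x_{i-1}) + f(x_i)].
Sum ≈ 11.7546.

11.7546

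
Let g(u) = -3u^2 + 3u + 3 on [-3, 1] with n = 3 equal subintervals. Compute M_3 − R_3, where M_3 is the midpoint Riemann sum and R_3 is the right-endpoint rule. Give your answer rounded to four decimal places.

M_3 ≈ -26.222222.
R_3 ≈ -7.555556.
M_3 − R_3 ≈ -18.6667.

-18.6667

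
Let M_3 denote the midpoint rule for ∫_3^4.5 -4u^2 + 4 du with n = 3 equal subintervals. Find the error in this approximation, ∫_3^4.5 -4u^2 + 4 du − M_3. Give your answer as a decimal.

Exact integral: ∫_3^4.5 f(u) du = -79.5.
M_3 = -79.375.
Error = -79.5 − (-79.375) = -0.125.

-0.125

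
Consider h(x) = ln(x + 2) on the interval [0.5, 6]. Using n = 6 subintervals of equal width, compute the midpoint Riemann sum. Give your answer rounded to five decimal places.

Δx = (6 − 0.5)/6 = 11/12.
Midpoints: 23/24, 1.875, 67/24, 89/24, 4.625, 133/24.
h(23/24) ≈ 1.08463, h(1.875) ≈ 1.35455, h(67/24) ≈ 1.56688, h(89/24) ≈ 1.74193, h(4.625) ≈ 1.89085, h(133/24) ≈ 2.02044.
Sum = Δx · [h(23/24) + h(1.875) + h(67/24) + ...].
Sum ≈ 8.85433.

8.85433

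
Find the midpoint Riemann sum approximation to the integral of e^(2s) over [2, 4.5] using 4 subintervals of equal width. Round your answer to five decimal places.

Δs = (4.5 − 2)/4 = 0.625.
Midpoints: 2.3125, 2.9375, 3.5625, 4.1875.
f(2.3125) ≈ 102.00277, f(2.9375) ≈ 356.02466, f(3.5625) ≈ 1242.64817, f(4.1875) ≈ 4337.26828.
Sum = Δs · [f(2.3125) + f(2.9375) + f(3.5625) + f(4.1875)].
Sum ≈ 3773.71492.

3773.71492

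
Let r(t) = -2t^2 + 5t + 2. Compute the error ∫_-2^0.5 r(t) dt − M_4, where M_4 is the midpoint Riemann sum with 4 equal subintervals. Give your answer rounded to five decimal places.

-0.16276

Exact integral: ∫_-2^0.5 r(t) dt ≈ -9.7916667.
M_4 = -9.62890625.
Error ≈ -9.7916667 − (-9.62890625) ≈ -0.16276.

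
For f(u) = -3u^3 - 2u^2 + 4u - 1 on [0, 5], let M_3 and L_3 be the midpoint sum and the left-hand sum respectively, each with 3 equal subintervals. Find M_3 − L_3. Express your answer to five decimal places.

-252.43056

M_3 ≈ -478.7268519.
L_3 ≈ -226.2962963.
M_3 − L_3 ≈ -252.43056.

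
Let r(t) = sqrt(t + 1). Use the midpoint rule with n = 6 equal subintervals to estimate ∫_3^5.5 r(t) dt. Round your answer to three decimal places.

Δt = (5.5 − 3)/6 = 5/12.
Midpoints: 77/24, 3.625, 97/24, 107/24, 4.875, 127/24.
r(77/24) ≈ 2.051, r(3.625) ≈ 2.151, r(97/24) ≈ 2.245, r(107/24) ≈ 2.336, r(4.875) ≈ 2.424, r(127/24) ≈ 2.508.
Sum = Δt · [r(77/24) + r(3.625) + r(97/24) + ...].
Sum ≈ 5.715.

5.715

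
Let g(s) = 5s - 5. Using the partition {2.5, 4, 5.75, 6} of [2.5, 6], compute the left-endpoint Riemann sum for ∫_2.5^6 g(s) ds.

43.4375

Subinterval widths: 1.5, 1.75, 0.25.
Left endpoints: 2.5, 4, 5.75.
g(2.5) = 7.5, g(4) = 15, g(5.75) = 23.75.
Sum = Σ Δs_i · g(s_i).
Sum = 43.4375.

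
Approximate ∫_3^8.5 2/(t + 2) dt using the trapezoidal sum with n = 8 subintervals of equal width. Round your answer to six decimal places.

Δt = (8.5 − 3)/8 = 0.6875.
f(3) = 0.4, f(3.6875) = 32/91, f(4.375) = 16/51, f(5.0625) = 32/113, f(5.75) = 8/31, f(6.4375) = 32/135, f(7.125) = 16/73, f(7.8125) = 32/157, f(8.5) = 4/21.
T_8 = (Δt/2)·[f(t_0) + 2f(t_1) + ... + 2f(t_{7}) + f(t_8)].
Sum ≈ 1.486306.

1.486306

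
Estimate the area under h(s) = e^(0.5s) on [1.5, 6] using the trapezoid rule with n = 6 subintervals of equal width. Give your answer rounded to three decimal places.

Δs = (6 − 1.5)/6 = 0.75.
h(1.5) ≈ 2.117, h(2.25) ≈ 3.080, h(3) ≈ 4.482, h(3.75) ≈ 6.521, h(4.5) ≈ 9.488, h(5.25) ≈ 13.805, h(6) ≈ 20.086.
T_6 = (Δs/2)·[h(s_0) + 2h(s_1) + ... + 2h(s_{5}) + h(s_6)].
Sum ≈ 36.357.

36.357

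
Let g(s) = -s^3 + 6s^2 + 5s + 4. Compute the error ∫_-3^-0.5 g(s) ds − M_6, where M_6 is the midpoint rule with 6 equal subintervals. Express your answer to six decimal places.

0.406901

Exact integral: ∫_-3^-0.5 g(s) ds = 62.109375.
M_6 ≈ 61.70247396.
Error ≈ 62.109375 − 61.70247396 ≈ 0.406901.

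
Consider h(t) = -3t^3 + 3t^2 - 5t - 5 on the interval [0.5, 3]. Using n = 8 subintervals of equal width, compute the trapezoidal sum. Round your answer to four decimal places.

-68.7219

Δt = (3 − 0.5)/8 = 0.3125.
h(0.5) = -7.125, h(0.8125) = -35599/4096, h(1.125) = -5683/512, h(1.4375) = -61029/4096, h(1.75) = -20.640625, h(2.0625) = -118259/4096, h(2.375) = -20553/512, h(2.6875) = -225289/4096, h(3) = -74.
T_8 = (Δt/2)·[h(t_0) + 2h(t_1) + ... + 2h(t_{7}) + h(t_8)].
Sum ≈ -68.7219.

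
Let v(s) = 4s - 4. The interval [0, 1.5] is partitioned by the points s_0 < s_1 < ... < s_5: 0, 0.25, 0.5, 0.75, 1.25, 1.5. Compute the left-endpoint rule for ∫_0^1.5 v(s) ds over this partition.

-2.5

Subinterval widths: 0.25, 0.25, 0.25, 0.5, 0.25.
Left endpoints: 0, 0.25, 0.5, 0.75, 1.25.
v(0) = -4, v(0.25) = -3, v(0.5) = -2, v(0.75) = -1, v(1.25) = 1.
Sum = Σ Δs_i · v(s_i).
Sum = -2.5.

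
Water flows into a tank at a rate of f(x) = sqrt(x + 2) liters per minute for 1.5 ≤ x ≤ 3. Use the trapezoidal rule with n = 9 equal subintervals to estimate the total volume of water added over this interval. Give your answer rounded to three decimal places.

Δx = (3 − 1.5)/9 = 1/6.
f(1.5) ≈ 1.871, f(5/3) ≈ 1.915, f(11/6) ≈ 1.958, f(2) ≈ 2.000, f(13/6) ≈ 2.041, f(7/3) ≈ 2.082, f(2.5) ≈ 2.121, f(8/3) ≈ 2.160, f(17/6) ≈ 2.198, f(3) ≈ 2.236.
T_9 = (Δx/2)·[f(x_0) + 2f(x_1) + ... + 2f(x_{8}) + f(x_9)].
Sum ≈ 3.088.

3.088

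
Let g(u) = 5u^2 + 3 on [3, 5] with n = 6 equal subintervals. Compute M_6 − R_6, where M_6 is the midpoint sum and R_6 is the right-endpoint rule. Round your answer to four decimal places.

-13.6111

M_6 ≈ 169.240741.
R_6 ≈ 182.851852.
M_6 − R_6 ≈ -13.6111.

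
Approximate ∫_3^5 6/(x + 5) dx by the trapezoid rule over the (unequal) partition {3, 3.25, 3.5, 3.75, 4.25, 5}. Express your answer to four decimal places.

Subinterval widths: 0.25, 0.25, 0.25, 0.5, 0.75.
f(3) = 0.75, f(3.25) = 8/11, f(3.5) = 12/17, f(3.75) = 24/35, f(4.25) = 24/37, f(5) = 0.6.
On each subinterval the trapezoid contributes (Δx_i/2)·[f(x_{i-1}) + f(x_i)].
Sum ≈ 1.3396.

1.3396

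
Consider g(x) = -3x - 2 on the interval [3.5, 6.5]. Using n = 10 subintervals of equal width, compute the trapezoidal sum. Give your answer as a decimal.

-51

Δx = (6.5 − 3.5)/10 = 0.3.
g(3.5) = -12.5, g(3.8) = -13.4, g(4.1) = -14.3, g(4.4) = -15.2, g(4.7) = -16.1, g(5) = -17, g(5.3) = -17.9, g(5.6) = -18.8, g(5.9) = -19.7, g(6.2) = -20.6, g(6.5) = -21.5.
T_10 = (Δx/2)·[g(x_0) + 2g(x_1) + ... + 2g(x_{9}) + g(x_10)].
Sum = -51.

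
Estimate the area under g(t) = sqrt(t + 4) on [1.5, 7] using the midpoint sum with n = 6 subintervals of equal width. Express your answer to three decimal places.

15.725

Δt = (7 − 1.5)/6 = 11/12.
Midpoints: 47/24, 2.875, 91/24, 113/24, 5.625, 157/24.
g(47/24) ≈ 2.441, g(2.875) ≈ 2.622, g(91/24) ≈ 2.791, g(113/24) ≈ 2.951, g(5.625) ≈ 3.102, g(157/24) ≈ 3.247.
Sum = Δt · [g(47/24) + g(2.875) + g(91/24) + ...].
Sum ≈ 15.725.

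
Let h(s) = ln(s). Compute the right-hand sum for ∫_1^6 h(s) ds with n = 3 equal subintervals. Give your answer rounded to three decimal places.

Δs = (6 − 1)/3 = 5/3.
Right endpoints: 8/3, 13/3, 6.
h(8/3) ≈ 0.981, h(13/3) ≈ 1.466, h(6) ≈ 1.792.
Sum = Δs · [h(8/3) + h(13/3) + h(6)].
Sum ≈ 7.065.

7.065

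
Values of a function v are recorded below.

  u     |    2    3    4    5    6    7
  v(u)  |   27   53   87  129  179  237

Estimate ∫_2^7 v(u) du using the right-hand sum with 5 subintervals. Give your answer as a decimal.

685

Δu = 1.
Sum = 1·[53 + 87 + 129 + 179 + 237] = 685.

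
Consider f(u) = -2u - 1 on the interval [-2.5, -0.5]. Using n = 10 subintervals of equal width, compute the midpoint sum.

Δu = (-0.5 − (-2.5))/10 = 0.2.
Midpoints: -2.4, -2.2, -2, -1.8, -1.6, -1.4, -1.2, -1, -0.8, -0.6.
f(-2.4) = 3.8, f(-2.2) = 3.4, f(-2) = 3, f(-1.8) = 2.6, f(-1.6) = 2.2, f(-1.4) = 1.8, f(-1.2) = 1.4, f(-1) = 1, f(-0.8) = 0.6, f(-0.6) = 0.2.
Sum = Δu · [f(-2.4) + f(-2.2) + f(-2) + ...].
Sum = 4.

4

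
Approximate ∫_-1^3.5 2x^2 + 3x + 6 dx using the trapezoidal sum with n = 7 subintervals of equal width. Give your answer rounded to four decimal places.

73.7449

Δx = (3.5 − (-1))/7 = 9/14.
f(-1) = 5, f(-5/14) = 254/49, f(2/7) = 344/49, f(13/14) = 515/49, f(11/7) = 767/49, f(31/14) = 1100/49, f(20/7) = 1514/49, f(3.5) = 41.
T_7 = (Δx/2)·[f(x_0) + 2f(x_1) + ... + 2f(x_{6}) + f(x_7)].
Sum ≈ 73.7449.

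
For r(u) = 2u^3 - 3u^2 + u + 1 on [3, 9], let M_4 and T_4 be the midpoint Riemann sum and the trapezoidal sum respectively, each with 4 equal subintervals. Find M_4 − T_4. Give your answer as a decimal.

M_4 = 2542.875.
T_4 = 2654.25.
M_4 − T_4 = -111.375.

-111.375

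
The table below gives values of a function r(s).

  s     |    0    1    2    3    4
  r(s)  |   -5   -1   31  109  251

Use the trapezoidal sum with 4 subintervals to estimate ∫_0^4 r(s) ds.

262

Δs = 1.
T_4 = (1/2)·[(-5) + 2·(-1) + 2·31 + 2·109 + 251] = 262.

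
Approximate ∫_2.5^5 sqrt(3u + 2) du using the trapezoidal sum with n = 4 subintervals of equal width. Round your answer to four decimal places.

Δu = (5 − 2.5)/4 = 0.625.
f(2.5) ≈ 3.0822, f(3.125) ≈ 3.3727, f(3.75) ≈ 3.6401, f(4.375) ≈ 3.8891, f(5) ≈ 4.1231.
T_4 = (Δu/2)·[f(u_0) + 2f(u_1) + 2f(u_2) + 2f(u_3) + f(u_4)].
Sum ≈ 9.0653.

9.0653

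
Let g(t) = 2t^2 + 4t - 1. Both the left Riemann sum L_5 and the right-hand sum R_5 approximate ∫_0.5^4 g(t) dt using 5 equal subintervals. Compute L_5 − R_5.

L_5 = 55.23.
R_5 = 87.08.
L_5 − R_5 = -31.85.

-31.85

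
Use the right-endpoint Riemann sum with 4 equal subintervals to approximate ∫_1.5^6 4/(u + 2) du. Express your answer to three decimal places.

Δu = (6 − 1.5)/4 = 1.125.
Right endpoints: 2.625, 3.75, 4.875, 6.
f(2.625) = 32/37, f(3.75) = 16/23, f(4.875) = 32/55, f(6) = 0.5.
Sum = Δu · [f(2.625) + f(3.75) + f(4.875) + f(6)].
Sum ≈ 2.973.

2.973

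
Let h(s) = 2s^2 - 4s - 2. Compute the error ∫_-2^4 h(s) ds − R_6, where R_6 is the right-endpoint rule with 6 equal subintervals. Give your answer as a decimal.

-2

Exact integral: ∫_-2^4 h(s) ds = 12.
R_6 = 14.
Error = 12 − 14 = -2.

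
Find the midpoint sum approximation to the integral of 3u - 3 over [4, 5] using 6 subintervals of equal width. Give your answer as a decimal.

Δu = (5 − 4)/6 = 1/6.
Midpoints: 49/12, 4.25, 53/12, 55/12, 4.75, 59/12.
f(49/12) = 9.25, f(4.25) = 9.75, f(53/12) = 10.25, f(55/12) = 10.75, f(4.75) = 11.25, f(59/12) = 11.75.
Sum = Δu · [f(49/12) + f(4.25) + f(53/12) + ...].
Sum = 10.5.

10.5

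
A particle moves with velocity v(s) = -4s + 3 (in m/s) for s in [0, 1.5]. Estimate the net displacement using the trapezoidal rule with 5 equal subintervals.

0

Δs = (1.5 − 0)/5 = 0.3.
v(0) = 3, v(0.3) = 1.8, v(0.6) = 0.6, v(0.9) = -0.6, v(1.2) = -1.8, v(1.5) = -3.
T_5 = (Δs/2)·[v(s_0) + 2v(s_1) + ... + 2v(s_{4}) + v(s_5)].
Sum = 0.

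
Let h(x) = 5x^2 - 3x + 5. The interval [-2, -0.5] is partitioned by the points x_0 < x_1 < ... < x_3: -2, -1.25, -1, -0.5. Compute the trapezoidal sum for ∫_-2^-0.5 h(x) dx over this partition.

26.71875

Subinterval widths: 0.75, 0.25, 0.5.
h(-2) = 31, h(-1.25) = 16.5625, h(-1) = 13, h(-0.5) = 7.75.
On each subinterval the trapezoid contributes (Δx_i/2)·[h(x_{i-1}) + h(x_i)].
Sum = 26.71875.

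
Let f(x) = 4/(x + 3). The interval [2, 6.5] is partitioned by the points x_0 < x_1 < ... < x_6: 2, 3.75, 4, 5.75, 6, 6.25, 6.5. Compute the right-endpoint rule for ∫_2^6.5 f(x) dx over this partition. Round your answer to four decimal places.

2.3044

Subinterval widths: 1.75, 0.25, 1.75, 0.25, 0.25, 0.25.
Right endpoints: 3.75, 4, 5.75, 6, 6.25, 6.5.
f(3.75) = 16/27, f(4) = 4/7, f(5.75) = 16/35, f(6) = 4/9, f(6.25) = 16/37, f(6.5) = 8/19.
Sum = Σ Δx_i · f(x_i).
Sum ≈ 2.3044.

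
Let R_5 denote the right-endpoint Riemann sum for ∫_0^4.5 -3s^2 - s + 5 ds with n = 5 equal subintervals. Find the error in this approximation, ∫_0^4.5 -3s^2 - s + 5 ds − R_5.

31.185

Exact integral: ∫_0^4.5 f(s) ds = -78.75.
R_5 = -109.935.
Error = -78.75 − (-109.935) = 31.185.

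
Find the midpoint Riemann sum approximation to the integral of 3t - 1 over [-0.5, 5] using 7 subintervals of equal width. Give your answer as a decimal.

31.625

Δt = (5 − (-0.5))/7 = 11/14.
Midpoints: -3/28, 19/28, 41/28, 2.25, 85/28, 107/28, 129/28.
f(-3/28) = -37/28, f(19/28) = 29/28, f(41/28) = 95/28, f(2.25) = 5.75, f(85/28) = 227/28, f(107/28) = 293/28, f(129/28) = 359/28.
Sum = Δt · [f(-3/28) + f(19/28) + f(41/28) + ...].
Sum = 31.625.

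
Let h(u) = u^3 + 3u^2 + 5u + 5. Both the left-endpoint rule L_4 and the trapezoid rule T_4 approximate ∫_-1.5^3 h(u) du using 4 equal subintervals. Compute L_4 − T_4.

L_4 ≈ 52.5849609.
T_4 ≈ 93.7177734.
L_4 − T_4 = -41.1328125.

-41.1328125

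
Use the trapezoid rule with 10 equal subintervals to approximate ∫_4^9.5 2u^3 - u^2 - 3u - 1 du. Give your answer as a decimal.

3574.1509375

Δu = (9.5 − 4)/10 = 0.55.
f(4) = 99, f(4.55) = 153.04025, f(5.1) = 222.992, f(5.65) = 310.85175, f(6.2) = 418.616, f(6.75) = 548.28125, f(7.3) = 701.844, f(7.85) = 881.30075, f(8.4) = 1088.648, f(8.95) = 1325.88225, f(9.5) = 1595.
T_10 = (Δu/2)·[f(u_0) + 2f(u_1) + ... + 2f(u_{9}) + f(u_10)].
Sum = 3574.1509375.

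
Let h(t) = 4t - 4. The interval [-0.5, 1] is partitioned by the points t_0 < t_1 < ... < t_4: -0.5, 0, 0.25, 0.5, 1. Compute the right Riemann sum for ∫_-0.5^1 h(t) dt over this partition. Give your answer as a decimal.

Subinterval widths: 0.5, 0.25, 0.25, 0.5.
Right endpoints: 0, 0.25, 0.5, 1.
h(0) = -4, h(0.25) = -3, h(0.5) = -2, h(1) = 0.
Sum = Σ Δt_i · h(t_i).
Sum = -3.25.

-3.25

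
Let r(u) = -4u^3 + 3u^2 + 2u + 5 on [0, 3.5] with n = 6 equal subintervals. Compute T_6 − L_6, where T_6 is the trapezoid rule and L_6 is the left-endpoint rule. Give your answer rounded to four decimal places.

-37.2604

T_6 ≈ -81.010417.
L_6 = -43.75.
T_6 − L_6 ≈ -37.2604.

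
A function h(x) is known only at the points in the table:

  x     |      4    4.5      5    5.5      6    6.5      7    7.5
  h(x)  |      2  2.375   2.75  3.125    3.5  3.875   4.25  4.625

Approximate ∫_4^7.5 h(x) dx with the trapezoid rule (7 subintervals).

11.59375

Δx = 0.5.
T_7 = (0.5/2)·[2 + 2·2.375 + 2·2.75 + 2·3.125 + 2·3.5 + 2·3.875 + 2·4.25 + 4.625] = 11.59375.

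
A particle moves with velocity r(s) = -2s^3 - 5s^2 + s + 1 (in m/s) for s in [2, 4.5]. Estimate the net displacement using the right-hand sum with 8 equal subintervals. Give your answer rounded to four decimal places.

Δs = (4.5 − 2)/8 = 0.3125.
Right endpoints: 2.3125, 2.625, 2.9375, 3.25, 3.5625, 3.875, 4.1875, 4.5.
r(2.3125) = -98629/2048, r(2.625) = -67.00390625, r(2.9375) = -184119/2048, r(3.25) = -117.21875, r(3.5625) = -305809/2048, r(3.875) = -186.57421875, r(4.1875) = -469699/2048, r(4.5) = -278.
Sum = Δs · [r(2.3125) + r(2.625) + r(2.9375) + ...].
Sum ≈ -364.2261.

-364.2261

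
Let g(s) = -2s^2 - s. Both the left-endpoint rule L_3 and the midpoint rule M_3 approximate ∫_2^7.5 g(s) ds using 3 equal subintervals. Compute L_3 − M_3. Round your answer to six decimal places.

L_3 ≈ -207.37037037.
M_3 ≈ -298.96064815.
L_3 − M_3 ≈ 91.590278.

91.590278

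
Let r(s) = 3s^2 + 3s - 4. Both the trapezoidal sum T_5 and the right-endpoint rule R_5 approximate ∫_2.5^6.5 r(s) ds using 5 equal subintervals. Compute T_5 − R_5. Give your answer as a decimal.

-48

T_5 = 298.28.
R_5 = 346.28.
T_5 − R_5 = -48.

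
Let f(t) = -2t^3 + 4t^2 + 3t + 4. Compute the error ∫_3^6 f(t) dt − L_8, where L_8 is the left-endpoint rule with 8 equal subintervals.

Exact integral: ∫_3^6 f(t) dt = -303.
L_8 = -255.6796875.
Error = -303 − (-255.6796875) = -47.3203125.

-47.3203125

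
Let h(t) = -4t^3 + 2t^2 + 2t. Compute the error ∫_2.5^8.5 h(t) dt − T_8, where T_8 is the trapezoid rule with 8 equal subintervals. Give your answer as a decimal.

Exact integral: ∫_2.5^8.5 h(t) dt = -4716.
T_8 = -4752.
Error = -4716 − (-4752) = 36.

36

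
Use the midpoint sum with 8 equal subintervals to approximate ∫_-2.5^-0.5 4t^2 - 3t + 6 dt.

41.625

Δt = (-0.5 − (-2.5))/8 = 0.25.
Midpoints: -2.375, -2.125, -1.875, -1.625, -1.375, -1.125, -0.875, -0.625.
f(-2.375) = 35.6875, f(-2.125) = 30.4375, f(-1.875) = 25.6875, f(-1.625) = 21.4375, f(-1.375) = 17.6875, f(-1.125) = 14.4375, f(-0.875) = 11.6875, f(-0.625) = 9.4375.
Sum = Δt · [f(-2.375) + f(-2.125) + f(-1.875) + ...].
Sum = 41.625.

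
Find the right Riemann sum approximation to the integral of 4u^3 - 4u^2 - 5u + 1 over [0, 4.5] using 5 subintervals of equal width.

373.86

Δu = (4.5 − 0)/5 = 0.9.
Right endpoints: 0.9, 1.8, 2.7, 3.6, 4.5.
f(0.9) = -3.824, f(1.8) = 2.368, f(2.7) = 37.072, f(3.6) = 117.784, f(4.5) = 262.
Sum = Δu · [f(0.9) + f(1.8) + f(2.7) + f(3.6) + f(4.5)].
Sum = 373.86.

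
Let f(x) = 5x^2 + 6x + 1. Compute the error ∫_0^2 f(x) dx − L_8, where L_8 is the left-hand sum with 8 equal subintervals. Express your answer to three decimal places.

Exact integral: ∫_0^2 f(x) dx ≈ 27.33333.
L_8 = 23.4375.
Error ≈ 27.33333 − 23.4375 ≈ 3.896.

3.896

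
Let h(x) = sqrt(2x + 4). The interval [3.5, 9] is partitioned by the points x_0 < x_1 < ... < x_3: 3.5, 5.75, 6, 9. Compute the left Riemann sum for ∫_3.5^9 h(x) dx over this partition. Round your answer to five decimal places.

20.44666

Subinterval widths: 2.25, 0.25, 3.
Left endpoints: 3.5, 5.75, 6.
h(3.5) ≈ 3.31662, h(5.75) ≈ 3.93700, h(6) ≈ 4.00000.
Sum = Σ Δx_i · h(x_i).
Sum ≈ 20.44666.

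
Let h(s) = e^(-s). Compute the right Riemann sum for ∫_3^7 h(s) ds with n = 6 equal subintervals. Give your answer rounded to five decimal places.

0.03438

Δs = (7 − 3)/6 = 2/3.
Right endpoints: 11/3, 13/3, 5, 17/3, 19/3, 7.
h(11/3) ≈ 0.02556, h(13/3) ≈ 0.01312, h(5) ≈ 0.00674, h(17/3) ≈ 0.00346, h(19/3) ≈ 0.00178, h(7) ≈ 0.00091.
Sum = Δs · [h(11/3) + h(13/3) + h(5) + ...].
Sum ≈ 0.03438.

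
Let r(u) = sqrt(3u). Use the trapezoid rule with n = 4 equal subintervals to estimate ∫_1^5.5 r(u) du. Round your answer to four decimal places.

Δu = (5.5 − 1)/4 = 1.125.
r(1) ≈ 1.7321, r(2.125) ≈ 2.5249, r(3.25) ≈ 3.1225, r(4.375) ≈ 3.6228, r(5.5) ≈ 4.0620.
T_4 = (Δu/2)·[r(u_0) + 2r(u_1) + 2r(u_2) + 2r(u_3) + r(u_4)].
Sum ≈ 13.6882.

13.6882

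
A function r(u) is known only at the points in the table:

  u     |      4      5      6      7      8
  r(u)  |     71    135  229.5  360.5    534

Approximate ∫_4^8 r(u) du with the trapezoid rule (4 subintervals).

Δu = 1.
T_4 = (1/2)·[71 + 2·135 + 2·229.5 + 2·360.5 + 534] = 1027.5.

1027.5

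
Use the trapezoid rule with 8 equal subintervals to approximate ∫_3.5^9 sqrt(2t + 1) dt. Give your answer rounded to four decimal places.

Δt = (9 − 3.5)/8 = 0.6875.
f(3.5) ≈ 2.8284, f(4.1875) ≈ 3.0619, f(4.875) ≈ 3.2787, f(5.5625) ≈ 3.4821, f(6.25) ≈ 3.6742, f(6.9375) ≈ 3.8568, f(7.625) ≈ 4.0311, f(8.3125) ≈ 4.1982, f(9) ≈ 4.3589.
T_8 = (Δt/2)·[f(t_0) + 2f(t_1) + ... + 2f(t_{7}) + f(t_8)].
Sum ≈ 20.0590.

20.0590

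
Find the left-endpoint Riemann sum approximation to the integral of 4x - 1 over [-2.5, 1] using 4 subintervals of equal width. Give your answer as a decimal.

Δx = (1 − (-2.5))/4 = 0.875.
Left endpoints: -2.5, -1.625, -0.75, 0.125.
f(-2.5) = -11, f(-1.625) = -7.5, f(-0.75) = -4, f(0.125) = -0.5.
Sum = Δx · [f(-2.5) + f(-1.625) + f(-0.75) + f(0.125)].
Sum = -20.125.

-20.125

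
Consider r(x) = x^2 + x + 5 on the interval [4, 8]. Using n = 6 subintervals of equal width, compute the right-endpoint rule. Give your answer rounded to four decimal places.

Δx = (8 − 4)/6 = 2/3.
Right endpoints: 14/3, 16/3, 6, 20/3, 22/3, 8.
r(14/3) = 283/9, r(16/3) = 349/9, r(6) = 47, r(20/3) = 505/9, r(22/3) = 595/9, r(8) = 77.
Sum = Δx · [r(14/3) + r(16/3) + r(6) + ...].
Sum ≈ 210.9630.

210.9630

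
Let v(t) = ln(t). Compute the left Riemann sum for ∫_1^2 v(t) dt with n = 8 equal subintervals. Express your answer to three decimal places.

0.342

Δt = (2 − 1)/8 = 0.125.
Left endpoints: 1, 1.125, 1.25, 1.375, 1.5, 1.625, 1.75, 1.875.
v(1) ≈ 0.000, v(1.125) ≈ 0.118, v(1.25) ≈ 0.223, v(1.375) ≈ 0.318, v(1.5) ≈ 0.405, v(1.625) ≈ 0.486, v(1.75) ≈ 0.560, v(1.875) ≈ 0.629.
Sum = Δt · [v(1) + v(1.125) + v(1.25) + ...].
Sum ≈ 0.342.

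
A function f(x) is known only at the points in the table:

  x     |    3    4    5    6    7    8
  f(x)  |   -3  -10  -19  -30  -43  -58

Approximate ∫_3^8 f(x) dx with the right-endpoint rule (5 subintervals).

Δx = 1.
Sum = 1·[(-10) + (-19) + (-30) + (-43) + (-58)] = -160.

-160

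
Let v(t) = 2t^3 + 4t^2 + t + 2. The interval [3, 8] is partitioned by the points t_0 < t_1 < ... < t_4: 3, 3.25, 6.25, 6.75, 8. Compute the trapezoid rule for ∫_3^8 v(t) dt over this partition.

Subinterval widths: 0.25, 3, 0.5, 1.25.
v(3) = 95, v(3.25) = 116.15625, v(6.25) = 652.78125, v(6.75) = 806.09375, v(8) = 1290.
On each subinterval the trapezoid contributes (Δt_i/2)·[v(t_{i-1}) + v(t_i)].
Sum = 2854.578125.

2854.578125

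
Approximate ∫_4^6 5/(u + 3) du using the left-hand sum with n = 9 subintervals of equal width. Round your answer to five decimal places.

1.27437

Δu = (6 − 4)/9 = 2/9.
Left endpoints: 4, 38/9, 40/9, 14/3, 44/9, 46/9, 16/3, 50/9, 52/9.
f(4) = 5/7, f(38/9) = 9/13, f(40/9) = 45/67, f(14/3) = 15/23, f(44/9) = 45/71, f(46/9) = 45/73, f(16/3) = 0.6, f(50/9) = 45/77, f(52/9) = 45/79.
Sum = Δu · [f(4) + f(38/9) + f(40/9) + ...].
Sum ≈ 1.27437.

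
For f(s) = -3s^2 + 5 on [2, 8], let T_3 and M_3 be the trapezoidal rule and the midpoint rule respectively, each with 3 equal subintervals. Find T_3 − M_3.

T_3 = -486.
M_3 = -468.
T_3 − M_3 = -18.

-18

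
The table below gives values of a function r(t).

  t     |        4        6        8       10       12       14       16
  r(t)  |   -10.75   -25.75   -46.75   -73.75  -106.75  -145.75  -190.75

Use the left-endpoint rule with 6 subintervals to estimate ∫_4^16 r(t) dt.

Δt = 2.
Sum = 2·[(-10.75) + (-25.75) + (-46.75) + (-73.75) + (-106.75) + (-145.75)] = -819.

-819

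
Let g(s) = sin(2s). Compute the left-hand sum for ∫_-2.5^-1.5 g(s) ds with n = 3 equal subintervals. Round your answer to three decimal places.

0.796

Δs = (-1.5 − (-2.5))/3 = 1/3.
Left endpoints: -2.5, -13/6, -11/6.
g(-2.5) ≈ 0.959, g(-13/6) ≈ 0.929, g(-11/6) ≈ 0.501.
Sum = Δs · [g(-2.5) + g(-13/6) + g(-11/6)].
Sum ≈ 0.796.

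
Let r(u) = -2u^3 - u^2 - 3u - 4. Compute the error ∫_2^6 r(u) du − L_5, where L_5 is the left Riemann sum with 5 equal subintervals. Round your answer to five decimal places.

Exact integral: ∫_2^6 r(u) du ≈ -773.3333333.
L_5 = -600.
Error ≈ -773.3333333 − (-600) ≈ -173.33333.

-173.33333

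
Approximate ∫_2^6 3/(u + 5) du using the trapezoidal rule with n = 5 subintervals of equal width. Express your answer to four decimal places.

Δu = (6 − 2)/5 = 0.8.
f(2) = 3/7, f(2.8) = 5/13, f(3.6) = 15/43, f(4.4) = 15/47, f(5.2) = 5/17, f(6) = 3/11.
T_5 = (Δu/2)·[f(u_0) + 2f(u_1) + ... + 2f(u_{4}) + f(u_5)].
Sum ≈ 1.3579.

1.3579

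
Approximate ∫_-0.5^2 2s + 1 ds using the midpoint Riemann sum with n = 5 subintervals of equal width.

Δs = (2 − (-0.5))/5 = 0.5.
Midpoints: -0.25, 0.25, 0.75, 1.25, 1.75.
f(-0.25) = 0.5, f(0.25) = 1.5, f(0.75) = 2.5, f(1.25) = 3.5, f(1.75) = 4.5.
Sum = Δs · [f(-0.25) + f(0.25) + f(0.75) + f(1.25) + f(1.75)].
Sum = 6.25.

6.25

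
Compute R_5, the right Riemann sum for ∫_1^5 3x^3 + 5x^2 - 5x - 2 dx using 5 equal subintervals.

809.12

Δx = (5 − 1)/5 = 0.8.
Right endpoints: 1.8, 2.6, 3.4, 4.2, 5.
f(1.8) = 22.696, f(2.6) = 71.528, f(3.4) = 156.712, f(4.2) = 287.464, f(5) = 473.
Sum = Δx · [f(1.8) + f(2.6) + f(3.4) + f(4.2) + f(5)].
Sum = 809.12.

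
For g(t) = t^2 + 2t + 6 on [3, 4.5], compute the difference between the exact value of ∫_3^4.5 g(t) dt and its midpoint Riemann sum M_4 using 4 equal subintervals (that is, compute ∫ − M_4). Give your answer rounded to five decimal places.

0.01758

Exact integral: ∫_3^4.5 g(t) dt = 41.625.
M_4 ≈ 41.6074219.
Error ≈ 41.625 − 41.6074219 ≈ 0.01758.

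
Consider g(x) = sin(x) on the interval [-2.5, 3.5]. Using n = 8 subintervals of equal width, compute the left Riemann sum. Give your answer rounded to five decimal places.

0.03603

Δx = (3.5 − (-2.5))/8 = 0.75.
Left endpoints: -2.5, -1.75, -1, -0.25, 0.5, 1.25, 2, 2.75.
g(-2.5) ≈ -0.59847, g(-1.75) ≈ -0.98399, g(-1) ≈ -0.84147, g(-0.25) ≈ -0.24740, g(0.5) ≈ 0.47943, g(1.25) ≈ 0.94898, g(2) ≈ 0.90930, g(2.75) ≈ 0.38166.
Sum = Δx · [g(-2.5) + g(-1.75) + g(-1) + ...].
Sum ≈ 0.03603.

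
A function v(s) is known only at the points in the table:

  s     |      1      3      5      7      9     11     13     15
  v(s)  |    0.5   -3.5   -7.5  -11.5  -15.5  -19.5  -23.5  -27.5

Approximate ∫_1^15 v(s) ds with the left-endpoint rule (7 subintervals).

-161

Δs = 2.
Sum = 2·[0.5 + (-3.5) + (-7.5) + (-11.5) + (-15.5) + (-19.5) + (-23.5)] = -161.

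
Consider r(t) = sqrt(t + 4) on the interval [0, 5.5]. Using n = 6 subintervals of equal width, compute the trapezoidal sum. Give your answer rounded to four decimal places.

14.1812

Δt = (5.5 − 0)/6 = 11/12.
r(0) ≈ 2.0000, r(11/12) ≈ 2.2174, r(11/6) ≈ 2.4152, r(2.75) ≈ 2.5981, r(11/3) ≈ 2.7689, r(55/12) ≈ 2.9297, r(5.5) ≈ 3.0822.
T_6 = (Δt/2)·[r(t_0) + 2r(t_1) + ... + 2r(t_{5}) + r(t_6)].
Sum ≈ 14.1812.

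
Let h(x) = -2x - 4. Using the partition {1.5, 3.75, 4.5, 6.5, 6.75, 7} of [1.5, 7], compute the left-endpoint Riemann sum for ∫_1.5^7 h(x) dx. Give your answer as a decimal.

Subinterval widths: 2.25, 0.75, 2, 0.25, 0.25.
Left endpoints: 1.5, 3.75, 4.5, 6.5, 6.75.
h(1.5) = -7, h(3.75) = -11.5, h(4.5) = -13, h(6.5) = -17, h(6.75) = -17.5.
Sum = Σ Δx_i · h(x_i).
Sum = -59.

-59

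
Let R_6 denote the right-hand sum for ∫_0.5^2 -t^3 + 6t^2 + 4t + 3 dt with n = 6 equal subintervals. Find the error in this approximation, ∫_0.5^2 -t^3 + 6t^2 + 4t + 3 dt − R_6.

Exact integral: ∫_0.5^2 f(t) dt = 23.765625.
R_6 = 26.37890625.
Error = 23.765625 − 26.37890625 = -2.61328125.

-2.61328125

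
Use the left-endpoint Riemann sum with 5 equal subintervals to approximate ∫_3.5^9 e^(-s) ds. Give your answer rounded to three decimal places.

Δs = (9 − 3.5)/5 = 1.1.
Left endpoints: 3.5, 4.6, 5.7, 6.8, 7.9.
f(3.5) ≈ 0.030, f(4.6) ≈ 0.010, f(5.7) ≈ 0.003, f(6.8) ≈ 0.001, f(7.9) ≈ 0.000.
Sum = Δs · [f(3.5) + f(4.6) + f(5.7) + f(6.8) + f(7.9)].
Sum ≈ 0.050.

0.050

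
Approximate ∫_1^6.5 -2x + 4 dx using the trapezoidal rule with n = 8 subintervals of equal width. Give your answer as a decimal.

-19.25

Δx = (6.5 − 1)/8 = 0.6875.
f(1) = 2, f(1.6875) = 0.625, f(2.375) = -0.75, f(3.0625) = -2.125, f(3.75) = -3.5, f(4.4375) = -4.875, f(5.125) = -6.25, f(5.8125) = -7.625, f(6.5) = -9.
T_8 = (Δx/2)·[f(x_0) + 2f(x_1) + ... + 2f(x_{7}) + f(x_8)].
Sum = -19.25.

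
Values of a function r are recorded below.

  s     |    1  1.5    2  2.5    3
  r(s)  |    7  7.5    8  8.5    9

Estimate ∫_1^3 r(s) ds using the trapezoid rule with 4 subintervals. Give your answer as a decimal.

16

Δs = 0.5.
T_4 = (0.5/2)·[7 + 2·7.5 + 2·8 + 2·8.5 + 9] = 16.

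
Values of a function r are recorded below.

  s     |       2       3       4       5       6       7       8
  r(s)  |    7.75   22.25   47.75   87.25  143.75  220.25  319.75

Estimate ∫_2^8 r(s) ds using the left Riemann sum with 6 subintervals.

529

Δs = 1.
Sum = 1·[7.75 + 22.25 + 47.75 + 87.25 + 143.75 + 220.25] = 529.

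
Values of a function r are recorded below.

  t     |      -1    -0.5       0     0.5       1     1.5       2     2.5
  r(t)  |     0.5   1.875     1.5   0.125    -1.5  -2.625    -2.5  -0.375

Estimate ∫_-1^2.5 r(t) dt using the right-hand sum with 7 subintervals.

-1.75

Δt = 0.5.
Sum = 0.5·[1.875 + 1.5 + 0.125 + (-1.5) + (-2.625) + (-2.5) + (-0.375)] = -1.75.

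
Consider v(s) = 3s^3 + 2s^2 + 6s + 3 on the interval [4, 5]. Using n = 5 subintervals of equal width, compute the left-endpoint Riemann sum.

327

Δs = (5 − 4)/5 = 0.2.
Left endpoints: 4, 4.2, 4.4, 4.6, 4.8.
v(4) = 251, v(4.2) = 285.744, v(4.4) = 323.672, v(4.6) = 364.928, v(4.8) = 409.656.
Sum = Δs · [v(4) + v(4.2) + v(4.4) + v(4.6) + v(4.8)].
Sum = 327.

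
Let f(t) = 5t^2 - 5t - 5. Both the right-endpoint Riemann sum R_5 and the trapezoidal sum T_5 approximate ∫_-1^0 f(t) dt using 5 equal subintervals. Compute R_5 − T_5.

-1

R_5 = -1.8.
T_5 = -0.8.
R_5 − T_5 = -1.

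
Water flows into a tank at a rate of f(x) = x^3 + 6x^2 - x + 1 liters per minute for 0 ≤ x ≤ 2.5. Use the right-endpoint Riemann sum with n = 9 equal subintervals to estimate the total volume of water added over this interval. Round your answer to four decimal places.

47.7353

Δx = (2.5 − 0)/9 = 5/18.
Right endpoints: 5/18, 5/9, 5/6, 10/9, 25/18, 5/3, 35/18, 20/9, 2.5.
f(5/18) = 7037/5832, f(5/9) = 1799/729, f(5/6) = 1061/216, f(10/9) = 6319/729, f(25/18) = 80857/5832, f(5/3) = 557/27, f(35/18) = 169667/5832, f(20/9) = 28709/729, f(2.5) = 51.625.
Sum = Δx · [f(5/18) + f(5/9) + f(5/6) + ...].
Sum ≈ 47.7353.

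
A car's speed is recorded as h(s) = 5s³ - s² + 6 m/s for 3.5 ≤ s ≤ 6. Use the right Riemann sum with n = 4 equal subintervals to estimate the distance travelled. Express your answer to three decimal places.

Δs = (6 − 3.5)/4 = 0.625.
Right endpoints: 4.125, 4.75, 5.375, 6.
h(4.125) = 174045/512, h(4.75) = 519.296875, h(5.375) = 385815/512, h(6) = 1050.
Sum = Δs · [h(4.125) + h(4.75) + h(5.375) + h(6)].
Sum ≈ 1664.233.

1664.233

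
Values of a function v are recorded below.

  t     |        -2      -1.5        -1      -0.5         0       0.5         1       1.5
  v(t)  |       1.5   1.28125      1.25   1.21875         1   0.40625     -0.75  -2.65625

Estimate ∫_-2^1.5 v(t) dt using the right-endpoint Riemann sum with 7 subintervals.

0.875

Δt = 0.5.
Sum = 0.5·[1.28125 + 1.25 + 1.21875 + 1 + 0.40625 + (-0.75) + (-2.65625)] = 0.875.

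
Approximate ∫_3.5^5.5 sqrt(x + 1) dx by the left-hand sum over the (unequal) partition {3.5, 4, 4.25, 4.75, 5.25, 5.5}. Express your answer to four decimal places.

4.5893

Subinterval widths: 0.5, 0.25, 0.5, 0.5, 0.25.
Left endpoints: 3.5, 4, 4.25, 4.75, 5.25.
f(3.5) ≈ 2.1213, f(4) ≈ 2.2361, f(4.25) ≈ 2.2913, f(4.75) ≈ 2.3979, f(5.25) ≈ 2.5000.
Sum = Σ Δx_i · f(x_i).
Sum ≈ 4.5893.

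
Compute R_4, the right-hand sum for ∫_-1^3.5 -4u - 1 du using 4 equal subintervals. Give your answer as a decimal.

Δu = (3.5 − (-1))/4 = 1.125.
Right endpoints: 0.125, 1.25, 2.375, 3.5.
f(0.125) = -1.5, f(1.25) = -6, f(2.375) = -10.5, f(3.5) = -15.
Sum = Δu · [f(0.125) + f(1.25) + f(2.375) + f(3.5)].
Sum = -37.125.

-37.125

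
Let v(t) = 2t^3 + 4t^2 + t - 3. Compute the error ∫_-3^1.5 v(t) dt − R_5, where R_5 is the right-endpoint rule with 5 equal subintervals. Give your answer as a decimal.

Exact integral: ∫_-3^1.5 v(t) dt = -14.34375.
R_5 = 2.565.
Error = -14.34375 − 2.565 = -16.90875.

-16.90875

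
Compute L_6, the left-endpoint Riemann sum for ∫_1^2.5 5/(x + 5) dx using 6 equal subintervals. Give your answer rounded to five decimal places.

Δx = (2.5 − 1)/6 = 0.25.
Left endpoints: 1, 1.25, 1.5, 1.75, 2, 2.25.
f(1) = 5/6, f(1.25) = 0.8, f(1.5) = 10/13, f(1.75) = 20/27, f(2) = 5/7, f(2.25) = 20/29.
Sum = Δx · [f(1) + f(1.25) + f(1.5) + ...].
Sum ≈ 1.13681.

1.13681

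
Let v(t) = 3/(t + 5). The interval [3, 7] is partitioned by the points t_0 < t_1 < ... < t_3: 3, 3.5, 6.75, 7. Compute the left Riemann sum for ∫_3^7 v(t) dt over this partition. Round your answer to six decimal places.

1.398389

Subinterval widths: 0.5, 3.25, 0.25.
Left endpoints: 3, 3.5, 6.75.
v(3) = 0.375, v(3.5) = 6/17, v(6.75) = 12/47.
Sum = Σ Δt_i · v(t_i).
Sum ≈ 1.398389.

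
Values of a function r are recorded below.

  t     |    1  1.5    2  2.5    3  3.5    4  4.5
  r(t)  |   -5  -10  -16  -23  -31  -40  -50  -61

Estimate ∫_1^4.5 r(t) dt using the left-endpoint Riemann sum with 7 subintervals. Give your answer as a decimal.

-87.5

Δt = 0.5.
Sum = 0.5·[(-5) + (-10) + (-16) + (-23) + (-31) + (-40) + (-50)] = -87.5.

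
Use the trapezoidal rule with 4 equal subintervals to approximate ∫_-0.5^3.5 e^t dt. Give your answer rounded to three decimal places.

Δt = (3.5 − (-0.5))/4 = 1.
f(-0.5) ≈ 0.607, f(0.5) ≈ 1.649, f(1.5) ≈ 4.482, f(2.5) ≈ 12.182, f(3.5) ≈ 33.115.
T_4 = (Δt/2)·[f(t_0) + 2f(t_1) + 2f(t_2) + 2f(t_3) + f(t_4)].
Sum ≈ 35.174.

35.174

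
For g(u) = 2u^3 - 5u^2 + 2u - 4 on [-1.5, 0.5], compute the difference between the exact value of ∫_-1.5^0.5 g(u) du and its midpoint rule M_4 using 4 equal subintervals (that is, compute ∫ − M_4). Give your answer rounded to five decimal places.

Exact integral: ∫_-1.5^0.5 g(u) du ≈ -18.3333333.
M_4 = -18.
Error ≈ -18.3333333 − (-18) ≈ -0.33333.

-0.33333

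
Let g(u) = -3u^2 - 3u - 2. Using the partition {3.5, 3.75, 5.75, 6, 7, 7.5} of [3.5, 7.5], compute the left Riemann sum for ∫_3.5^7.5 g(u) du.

Subinterval widths: 0.25, 2, 0.25, 1, 0.5.
Left endpoints: 3.5, 3.75, 5.75, 6, 7.
g(3.5) = -49.25, g(3.75) = -55.4375, g(5.75) = -118.4375, g(6) = -128, g(7) = -170.
Sum = Σ Δu_i · g(u_i).
Sum = -365.796875.

-365.796875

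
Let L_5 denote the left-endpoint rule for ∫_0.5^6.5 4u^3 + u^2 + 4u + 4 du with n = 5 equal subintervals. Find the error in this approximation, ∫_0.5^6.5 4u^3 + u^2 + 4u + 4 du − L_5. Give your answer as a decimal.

636.48

Exact integral: ∫_0.5^6.5 f(u) du = 1984.5.
L_5 = 1348.02.
Error = 1984.5 − 1348.02 = 636.48.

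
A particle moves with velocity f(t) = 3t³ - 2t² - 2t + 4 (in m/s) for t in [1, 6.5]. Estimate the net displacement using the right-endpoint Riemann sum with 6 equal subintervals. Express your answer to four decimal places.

Δt = (6.5 − 1)/6 = 11/12.
Right endpoints: 23/12, 17/6, 3.75, 14/3, 67/12, 6.5.
f(23/12) = 2677/192, f(17/6) = 3637/72, f(3.75) = 126.578125, f(14/3) = 256, f(67/12) = 260723/576, f(6.5) = 730.375.
Sum = Δt · [f(23/12) + f(17/6) + f(3.75) + ...].
Sum ≈ 1494.2160.

1494.2160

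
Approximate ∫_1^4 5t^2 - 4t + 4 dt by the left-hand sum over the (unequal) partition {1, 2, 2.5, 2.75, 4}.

Subinterval widths: 1, 0.5, 0.25, 1.25.
Left endpoints: 1, 2, 2.5, 2.75.
f(1) = 5, f(2) = 16, f(2.5) = 25.25, f(2.75) = 30.8125.
Sum = Σ Δt_i · f(t_i).
Sum = 57.828125.

57.828125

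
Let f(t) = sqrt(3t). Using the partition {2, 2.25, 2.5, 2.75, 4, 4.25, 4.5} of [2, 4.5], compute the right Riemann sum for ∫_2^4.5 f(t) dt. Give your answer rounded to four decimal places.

Subinterval widths: 0.25, 0.25, 0.25, 1.25, 0.25, 0.25.
Right endpoints: 2.25, 2.5, 2.75, 4, 4.25, 4.5.
f(2.25) ≈ 2.5981, f(2.5) ≈ 2.7386, f(2.75) ≈ 2.8723, f(4) ≈ 3.4641, f(4.25) ≈ 3.5707, f(4.5) ≈ 3.6742.
Sum = Σ Δt_i · f(t_i).
Sum ≈ 8.1936.

8.1936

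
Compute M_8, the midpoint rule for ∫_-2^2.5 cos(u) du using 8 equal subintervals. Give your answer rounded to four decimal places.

Δu = (2.5 − (-2))/8 = 0.5625.
Midpoints: -1.71875, -1.15625, -0.59375, -0.03125, 0.53125, 1.09375, 1.65625, 2.21875.
f(-1.71875) ≈ -0.1474, f(-1.15625) ≈ 0.4028, f(-0.59375) ≈ 0.8288, f(-0.03125) ≈ 0.9995, f(0.53125) ≈ 0.8622, f(1.09375) ≈ 0.4592, f(1.65625) ≈ -0.0853, f(2.21875) ≈ -0.6036.
Sum = Δu · [f(-1.71875) + f(-1.15625) + f(-0.59375) + ...].
Sum ≈ 1.5278.

1.5278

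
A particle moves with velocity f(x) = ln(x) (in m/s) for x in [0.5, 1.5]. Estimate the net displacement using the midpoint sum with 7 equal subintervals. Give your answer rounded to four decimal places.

-0.0441

Δx = (1.5 − 0.5)/7 = 1/7.
Midpoints: 4/7, 5/7, 6/7, 1, 8/7, 9/7, 10/7.
f(4/7) ≈ -0.5596, f(5/7) ≈ -0.3365, f(6/7) ≈ -0.1542, f(1) ≈ 0.0000, f(8/7) ≈ 0.1335, f(9/7) ≈ 0.2513, f(10/7) ≈ 0.3567.
Sum = Δx · [f(4/7) + f(5/7) + f(6/7) + ...].
Sum ≈ -0.0441.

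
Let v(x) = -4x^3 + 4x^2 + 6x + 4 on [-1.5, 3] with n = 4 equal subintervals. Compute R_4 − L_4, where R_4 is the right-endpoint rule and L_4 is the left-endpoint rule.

-75.9375

R_4 = -39.90234375.
L_4 = 36.03515625.
R_4 − L_4 = -75.9375.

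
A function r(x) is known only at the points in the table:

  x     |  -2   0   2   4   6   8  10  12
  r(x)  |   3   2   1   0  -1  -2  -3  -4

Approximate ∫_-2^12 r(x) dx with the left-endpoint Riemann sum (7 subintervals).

0

Δx = 2.
Sum = 2·[3 + 2 + 1 + 0 + (-1) + (-2) + (-3)] = 0.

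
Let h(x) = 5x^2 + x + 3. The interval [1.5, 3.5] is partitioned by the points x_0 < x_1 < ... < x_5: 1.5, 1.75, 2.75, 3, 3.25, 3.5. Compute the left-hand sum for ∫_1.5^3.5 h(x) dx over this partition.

62.40625

Subinterval widths: 0.25, 1, 0.25, 0.25, 0.25.
Left endpoints: 1.5, 1.75, 2.75, 3, 3.25.
h(1.5) = 15.75, h(1.75) = 20.0625, h(2.75) = 43.5625, h(3) = 51, h(3.25) = 59.0625.
Sum = Σ Δx_i · h(x_i).
Sum = 62.40625.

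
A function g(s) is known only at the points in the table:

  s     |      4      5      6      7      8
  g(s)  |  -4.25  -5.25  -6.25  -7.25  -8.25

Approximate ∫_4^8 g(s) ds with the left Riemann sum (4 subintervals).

-23

Δs = 1.
Sum = 1·[(-4.25) + (-5.25) + (-6.25) + (-7.25)] = -23.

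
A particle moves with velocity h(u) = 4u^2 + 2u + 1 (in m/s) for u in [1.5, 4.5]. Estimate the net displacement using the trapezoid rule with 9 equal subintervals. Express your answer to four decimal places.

Δu = (4.5 − 1.5)/9 = 1/3.
h(1.5) = 13, h(11/6) = 163/9, h(13/6) = 217/9, h(2.5) = 31, h(17/6) = 349/9, h(19/6) = 427/9, h(3.5) = 57, h(23/6) = 607/9, h(25/6) = 709/9, h(4.5) = 91.
T_9 = (Δu/2)·[h(u_0) + 2h(u_1) + ... + 2h(u_{8}) + h(u_9)].
Sum ≈ 138.2222.

138.2222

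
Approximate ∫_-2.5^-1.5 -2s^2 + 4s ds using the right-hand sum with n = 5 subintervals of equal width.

Δs = (-1.5 − (-2.5))/5 = 0.2.
Right endpoints: -2.3, -2.1, -1.9, -1.7, -1.5.
f(-2.3) = -19.78, f(-2.1) = -17.22, f(-1.9) = -14.82, f(-1.7) = -12.58, f(-1.5) = -10.5.
Sum = Δs · [f(-2.3) + f(-2.1) + f(-1.9) + f(-1.7) + f(-1.5)].
Sum = -14.98.

-14.98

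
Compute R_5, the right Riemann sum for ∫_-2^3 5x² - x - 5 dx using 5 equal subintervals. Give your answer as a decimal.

45

Δx = (3 − (-2))/5 = 1.
Right endpoints: -1, 0, 1, 2, 3.
f(-1) = 1, f(0) = -5, f(1) = -1, f(2) = 13, f(3) = 37.
Sum = Δx · [f(-1) + f(0) + f(1) + f(2) + f(3)].
Sum = 45.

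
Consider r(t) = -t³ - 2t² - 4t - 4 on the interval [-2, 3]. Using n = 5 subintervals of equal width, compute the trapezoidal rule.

-72.5

Δt = (3 − (-2))/5 = 1.
r(-2) = 4, r(-1) = -1, r(0) = -4, r(1) = -11, r(2) = -28, r(3) = -61.
T_5 = (Δt/2)·[r(t_0) + 2r(t_1) + ... + 2r(t_{4}) + r(t_5)].
Sum = -72.5.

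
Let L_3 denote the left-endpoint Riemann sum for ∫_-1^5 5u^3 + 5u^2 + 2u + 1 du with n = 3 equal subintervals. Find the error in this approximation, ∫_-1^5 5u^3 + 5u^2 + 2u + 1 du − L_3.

Exact integral: ∫_-1^5 f(u) du = 1020.
L_3 = 398.
Error = 1020 − 398 = 622.

622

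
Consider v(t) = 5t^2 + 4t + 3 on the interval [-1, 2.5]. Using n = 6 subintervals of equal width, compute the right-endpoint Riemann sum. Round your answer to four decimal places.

Δt = (2.5 − (-1))/6 = 7/12.
Right endpoints: -5/12, 1/6, 0.75, 4/3, 23/12, 2.5.
v(-5/12) = 317/144, v(1/6) = 137/36, v(0.75) = 8.8125, v(4/3) = 155/9, v(23/12) = 4181/144, v(2.5) = 44.25.
Sum = Δt · [v(-5/12) + v(1/6) + v(0.75) + ...].
Sum ≈ 61.4404.

61.4404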